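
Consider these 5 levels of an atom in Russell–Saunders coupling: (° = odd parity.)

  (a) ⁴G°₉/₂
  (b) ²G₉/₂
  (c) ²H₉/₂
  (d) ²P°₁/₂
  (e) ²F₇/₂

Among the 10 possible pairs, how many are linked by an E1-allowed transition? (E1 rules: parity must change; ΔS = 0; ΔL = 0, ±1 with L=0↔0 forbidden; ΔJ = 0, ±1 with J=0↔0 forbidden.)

0

(a)–(b): forbidden (ΔS).
(a)–(c): forbidden (ΔS).
(a)–(d): forbidden (parity, ΔS, ΔL, ΔJ).
(a)–(e): forbidden (ΔS).
(b)–(c): forbidden (parity).
(b)–(d): forbidden (ΔL, ΔJ).
(b)–(e): forbidden (parity).
(c)–(d): forbidden (ΔL, ΔJ).
(c)–(e): forbidden (parity, ΔL).
(d)–(e): forbidden (ΔL, ΔJ).
Allowed pairs: 0 of 10.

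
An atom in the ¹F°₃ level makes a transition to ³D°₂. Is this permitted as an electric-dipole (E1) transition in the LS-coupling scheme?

Parity must change: odd → odd — violated.
ΔS = 0: S: 0 → 1 — violated.
ΔL = 0, ±1 (not L=0↔0): L: 3 → 2, ΔL = -1 — satisfied.
ΔJ = 0, ±1 (not J=0↔0): J: 3 → 2, ΔJ = -1 — satisfied.
Rule(s) violated: parity, ΔS.

forbidden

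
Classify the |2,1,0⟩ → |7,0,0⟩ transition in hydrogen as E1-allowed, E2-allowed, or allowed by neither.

E1

Δl = 0 − 1 = -1; l_i + l_f = 1.
Δm_l = +0.
E1 (Δl = ±1, |Δm_l| ≤ 1): satisfied.
E2 (Δl = 0,±2, l_i+l_f ≥ 2, |Δm_l| ≤ 2): not satisfied.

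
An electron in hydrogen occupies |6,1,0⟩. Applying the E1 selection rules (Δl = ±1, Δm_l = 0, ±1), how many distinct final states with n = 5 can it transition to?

4

E1 requires Δl = ±1, so l_f ∈ {0, 2}; with 0 ≤ l_f ≤ n_f−1 = 4, the allowed l_f values are {0, 2}.
For l_f = 0: m_f ∈ {m_i−1, m_i, m_i+1} ∩ [−0, 0] = {0} → 1 state.
For l_f = 2: m_f ∈ {m_i−1, m_i, m_i+1} ∩ [−2, 2] = {-1, 0, 1} → 3 states.
Total: 4.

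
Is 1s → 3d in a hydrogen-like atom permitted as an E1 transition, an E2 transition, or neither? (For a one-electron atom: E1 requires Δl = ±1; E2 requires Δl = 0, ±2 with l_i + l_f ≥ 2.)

Δl = 2 − 0 = +2; l_i + l_f = 2.
E1 (Δl = ±1): not satisfied.
E2 (Δl = 0,±2, l_i+l_f ≥ 2): satisfied.

E2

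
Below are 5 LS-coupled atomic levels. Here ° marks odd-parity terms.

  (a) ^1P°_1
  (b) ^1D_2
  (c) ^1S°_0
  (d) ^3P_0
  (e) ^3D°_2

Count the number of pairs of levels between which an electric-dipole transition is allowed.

1

(a)–(b): allowed.
(a)–(c): forbidden (parity).
(a)–(d): forbidden (ΔS).
(a)–(e): forbidden (parity, ΔS).
(b)–(c): forbidden (ΔL, ΔJ).
(b)–(d): forbidden (parity, ΔS, ΔJ).
(b)–(e): forbidden (ΔS).
(c)–(d): forbidden (ΔS, ΔJ).
(c)–(e): forbidden (parity, ΔS, ΔL, ΔJ).
(d)–(e): forbidden (ΔJ).
Allowed pairs: 1 of 10.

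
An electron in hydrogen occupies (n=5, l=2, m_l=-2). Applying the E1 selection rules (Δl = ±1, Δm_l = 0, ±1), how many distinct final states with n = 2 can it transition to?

1

E1 requires Δl = ±1, so l_f ∈ {1, 3}; with 0 ≤ l_f ≤ n_f−1 = 1, the allowed l_f values are {1}.
For l_f = 1: m_f ∈ {m_i−1, m_i, m_i+1} ∩ [−1, 1] = {-1} → 1 state.
Total: 1.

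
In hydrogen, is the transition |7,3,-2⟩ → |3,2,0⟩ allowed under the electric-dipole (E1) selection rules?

l: 3 → 2 (Δl = -1). Δl = ±1 ✓.
Δm_l = 0 − (-2) = +2. E1 requires Δm_l = 0, ±1: ✗.
The transition is electric-dipole forbidden.

forbidden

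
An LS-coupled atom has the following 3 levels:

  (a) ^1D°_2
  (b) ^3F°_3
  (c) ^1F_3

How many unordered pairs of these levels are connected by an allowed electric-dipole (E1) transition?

1

(a)–(b): forbidden (parity, ΔS).
(a)–(c): allowed.
(b)–(c): forbidden (ΔS).
Allowed pairs: 1 of 3.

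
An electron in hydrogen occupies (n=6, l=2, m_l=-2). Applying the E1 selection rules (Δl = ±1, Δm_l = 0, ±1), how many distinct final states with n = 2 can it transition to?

E1 requires Δl = ±1, so l_f ∈ {1, 3}; with 0 ≤ l_f ≤ n_f−1 = 1, the allowed l_f values are {1}.
For l_f = 1: m_f ∈ {m_i−1, m_i, m_i+1} ∩ [−1, 1] = {-1} → 1 state.
Total: 1.

1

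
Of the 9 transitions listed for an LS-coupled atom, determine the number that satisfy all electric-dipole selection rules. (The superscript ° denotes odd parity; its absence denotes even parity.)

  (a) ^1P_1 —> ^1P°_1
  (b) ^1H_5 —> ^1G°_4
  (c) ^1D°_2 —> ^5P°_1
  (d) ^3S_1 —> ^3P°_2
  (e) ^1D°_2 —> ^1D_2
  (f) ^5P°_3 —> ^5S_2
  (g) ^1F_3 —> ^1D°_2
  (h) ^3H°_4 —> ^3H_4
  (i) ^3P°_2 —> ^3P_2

(a) allowed
(b) allowed
(c) forbidden (parity, ΔS fail)
(d) allowed
(e) allowed
(f) allowed
(g) allowed
(h) allowed
(i) allowed
Total allowed: 8 of 9.

8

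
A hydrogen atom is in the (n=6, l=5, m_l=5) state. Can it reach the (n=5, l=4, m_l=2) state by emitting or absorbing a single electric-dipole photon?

l: 5 → 4 (Δl = -1). Δl = ±1 passes.
Δm_l = 2 − (5) = -3. E1 requires Δm_l = 0, ±1: fails.
The transition is electric-dipole forbidden.

forbidden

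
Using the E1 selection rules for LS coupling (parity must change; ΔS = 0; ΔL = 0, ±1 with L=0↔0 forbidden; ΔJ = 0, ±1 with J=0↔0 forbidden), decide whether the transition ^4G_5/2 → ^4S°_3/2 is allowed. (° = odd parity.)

ΔL = 0, ±1 (not L=0↔0): L: 4 → 0, ΔL = -4 — fails.
ΔS = 0: S: 3/2 → 3/2 — ok.
Parity must change: even → odd — ok.
ΔJ = 0, ±1 (not J=0↔0): J: 5/2 → 3/2, ΔJ = -1 — ok.
Rule(s) violated: ΔL.

forbidden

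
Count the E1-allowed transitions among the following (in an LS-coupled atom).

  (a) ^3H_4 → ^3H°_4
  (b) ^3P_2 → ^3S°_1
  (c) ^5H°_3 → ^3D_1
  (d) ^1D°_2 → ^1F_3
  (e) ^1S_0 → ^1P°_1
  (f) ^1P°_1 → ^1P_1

(a) allowed
(b) allowed
(c) forbidden (ΔS, ΔL, ΔJ fail)
(d) allowed
(e) allowed
(f) allowed
Total allowed: 5 of 6.

5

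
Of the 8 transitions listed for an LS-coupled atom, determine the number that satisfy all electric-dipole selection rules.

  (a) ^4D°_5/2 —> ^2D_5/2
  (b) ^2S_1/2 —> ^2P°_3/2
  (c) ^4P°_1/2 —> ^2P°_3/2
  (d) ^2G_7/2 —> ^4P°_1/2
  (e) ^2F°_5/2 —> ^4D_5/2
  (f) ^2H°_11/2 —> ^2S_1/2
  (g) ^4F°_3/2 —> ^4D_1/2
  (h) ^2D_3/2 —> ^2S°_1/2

2

(a) forbidden (ΔS fails)
(b) allowed
(c) forbidden (parity, ΔS fail)
(d) forbidden (ΔS, ΔL, ΔJ fail)
(e) forbidden (ΔS fails)
(f) forbidden (ΔL, ΔJ fail)
(g) allowed
(h) forbidden (ΔL fails)
Total allowed: 2 of 8.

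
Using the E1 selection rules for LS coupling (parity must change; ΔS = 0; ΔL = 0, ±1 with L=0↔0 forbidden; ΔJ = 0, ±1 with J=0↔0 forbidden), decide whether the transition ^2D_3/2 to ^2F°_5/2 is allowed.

Parity must change: even → odd — satisfied.
ΔS = 0: S: 1/2 → 1/2 — satisfied.
ΔL = 0, ±1 (not L=0↔0): L: 2 → 3, ΔL = +1 — satisfied.
ΔJ = 0, ±1 (not J=0↔0): J: 3/2 → 5/2, ΔJ = +1 — satisfied.
All four E1 rules are satisfied.

allowed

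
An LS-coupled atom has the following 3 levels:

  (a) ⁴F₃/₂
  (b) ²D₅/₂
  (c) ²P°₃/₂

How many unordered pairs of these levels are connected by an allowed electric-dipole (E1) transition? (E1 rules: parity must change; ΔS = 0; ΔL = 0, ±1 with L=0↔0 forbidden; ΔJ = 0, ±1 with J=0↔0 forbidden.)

(a)–(b): forbidden (parity, ΔS).
(a)–(c): forbidden (ΔS, ΔL).
(b)–(c): allowed.
Allowed pairs: 1 of 3.

1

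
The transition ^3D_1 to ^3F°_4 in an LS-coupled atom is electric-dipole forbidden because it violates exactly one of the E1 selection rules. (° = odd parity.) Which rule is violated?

the ΔJ = 0, ±1 rule

Initial level: S=1, L=2, J=1, parity even. Final level: S=1, L=3, J=4, parity odd.
Parity must change: even → odd — passes.
ΔS = 0: S: 1 → 1 — passes.
ΔL = 0, ±1 (not L=0↔0): L: 2 → 3, ΔL = +1 — passes.
ΔJ = 0, ±1 (not J=0↔0): J: 1 → 4, ΔJ = +3 — fails.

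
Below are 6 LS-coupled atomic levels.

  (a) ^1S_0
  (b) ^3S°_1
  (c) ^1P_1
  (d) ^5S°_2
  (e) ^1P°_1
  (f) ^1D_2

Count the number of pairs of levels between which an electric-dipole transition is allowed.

3

(a)–(b): forbidden (ΔS, ΔL).
(a)–(c): forbidden (parity).
(a)–(d): forbidden (ΔS, ΔL, ΔJ).
(a)–(e): allowed.
(a)–(f): forbidden (parity, ΔL, ΔJ).
(b)–(c): forbidden (ΔS).
(b)–(d): forbidden (parity, ΔS, ΔL).
(b)–(e): forbidden (parity, ΔS).
(b)–(f): forbidden (ΔS, ΔL).
(c)–(d): forbidden (ΔS).
(c)–(e): allowed.
(c)–(f): forbidden (parity).
(d)–(e): forbidden (parity, ΔS).
(d)–(f): forbidden (ΔS, ΔL).
(e)–(f): allowed.
Allowed pairs: 3 of 15.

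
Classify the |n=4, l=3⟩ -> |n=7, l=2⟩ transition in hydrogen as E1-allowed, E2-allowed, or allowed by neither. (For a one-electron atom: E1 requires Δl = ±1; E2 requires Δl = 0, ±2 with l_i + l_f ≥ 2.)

E1

Δl = 2 − 3 = -1; l_i + l_f = 5.
E1 (Δl = ±1): satisfied.
E2 (Δl = 0,±2, l_i+l_f ≥ 2): not satisfied.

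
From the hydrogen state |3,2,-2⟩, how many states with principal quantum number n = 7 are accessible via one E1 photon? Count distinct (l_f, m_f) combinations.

4

E1 requires Δl = ±1, so l_f ∈ {1, 3}; with 0 ≤ l_f ≤ n_f−1 = 6, the allowed l_f values are {1, 3}.
For l_f = 1: m_f ∈ {m_i−1, m_i, m_i+1} ∩ [−1, 1] = {-1} → 1 state.
For l_f = 3: m_f ∈ {m_i−1, m_i, m_i+1} ∩ [−3, 3] = {-3, -2, -1} → 3 states.
Total: 4.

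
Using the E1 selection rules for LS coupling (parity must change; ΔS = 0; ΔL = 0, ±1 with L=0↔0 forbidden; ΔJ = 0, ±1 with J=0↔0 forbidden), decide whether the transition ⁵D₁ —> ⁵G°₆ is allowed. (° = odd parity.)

forbidden

Initial level: S=2, L=2, J=1, parity even. Final level: S=2, L=4, J=6, parity odd.
Parity must change: even → odd — satisfied.
ΔS = 0: S: 2 → 2 — satisfied.
ΔL = 0, ±1 (not L=0↔0): L: 2 → 4, ΔL = +2 — violated.
ΔJ = 0, ±1 (not J=0↔0): J: 1 → 6, ΔJ = +5 — violated.
Rule(s) violated: ΔL, ΔJ.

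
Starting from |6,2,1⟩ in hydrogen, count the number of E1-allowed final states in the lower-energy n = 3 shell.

E1 requires Δl = ±1, so l_f ∈ {1, 3}; with 0 ≤ l_f ≤ n_f−1 = 2, the allowed l_f values are {1}.
For l_f = 1: m_f ∈ {m_i−1, m_i, m_i+1} ∩ [−1, 1] = {0, 1} → 2 states.
Total: 2.

2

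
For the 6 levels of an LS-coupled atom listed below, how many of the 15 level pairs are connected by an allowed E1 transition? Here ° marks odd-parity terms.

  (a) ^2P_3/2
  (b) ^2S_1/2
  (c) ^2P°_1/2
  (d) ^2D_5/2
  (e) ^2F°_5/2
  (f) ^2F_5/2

4

(a)–(b): forbidden (parity).
(a)–(c): allowed.
(a)–(d): forbidden (parity).
(a)–(e): forbidden (ΔL).
(a)–(f): forbidden (parity, ΔL).
(b)–(c): allowed.
(b)–(d): forbidden (parity, ΔL, ΔJ).
(b)–(e): forbidden (ΔL, ΔJ).
(b)–(f): forbidden (parity, ΔL, ΔJ).
(c)–(d): forbidden (ΔJ).
(c)–(e): forbidden (parity, ΔL, ΔJ).
(c)–(f): forbidden (ΔL, ΔJ).
(d)–(e): allowed.
(d)–(f): forbidden (parity).
(e)–(f): allowed.
Allowed pairs: 4 of 15.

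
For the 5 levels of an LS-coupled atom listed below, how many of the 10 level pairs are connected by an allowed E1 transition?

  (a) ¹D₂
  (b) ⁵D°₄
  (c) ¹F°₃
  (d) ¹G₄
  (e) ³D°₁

(a)–(b): forbidden (ΔS, ΔJ).
(a)–(c): allowed.
(a)–(d): forbidden (parity, ΔL, ΔJ).
(a)–(e): forbidden (ΔS).
(b)–(c): forbidden (parity, ΔS).
(b)–(d): forbidden (ΔS, ΔL).
(b)–(e): forbidden (parity, ΔS, ΔJ).
(c)–(d): allowed.
(c)–(e): forbidden (parity, ΔS, ΔJ).
(d)–(e): forbidden (ΔS, ΔL, ΔJ).
Allowed pairs: 2 of 10.

2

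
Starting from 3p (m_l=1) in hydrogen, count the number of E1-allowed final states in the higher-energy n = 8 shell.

4

E1 requires Δl = ±1, so l_f ∈ {0, 2}; with 0 ≤ l_f ≤ n_f−1 = 7, the allowed l_f values are {0, 2}.
For l_f = 0: m_f ∈ {m_i−1, m_i, m_i+1} ∩ [−0, 0] = {0} → 1 state.
For l_f = 2: m_f ∈ {m_i−1, m_i, m_i+1} ∩ [−2, 2] = {0, 1, 2} → 3 states.
Total: 4.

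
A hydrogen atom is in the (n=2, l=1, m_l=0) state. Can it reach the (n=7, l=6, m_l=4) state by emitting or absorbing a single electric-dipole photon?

forbidden

Initial l = 1, final l = 6, so Δl = +5. E1 requires Δl = ±1: violated.
Δm_l = 4 − (0) = +4. E1 requires Δm_l = 0, ±1: violated.
The transition is electric-dipole forbidden.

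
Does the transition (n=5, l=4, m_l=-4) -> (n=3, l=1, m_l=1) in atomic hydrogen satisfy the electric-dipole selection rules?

Δl = 1 − 4 = -3; the E1 rule Δl = ±1 is fails.
m_l: -4 → 1 (Δm_l = +5). |Δm_l| ≤ 1 fails.
The transition is electric-dipole forbidden.

forbidden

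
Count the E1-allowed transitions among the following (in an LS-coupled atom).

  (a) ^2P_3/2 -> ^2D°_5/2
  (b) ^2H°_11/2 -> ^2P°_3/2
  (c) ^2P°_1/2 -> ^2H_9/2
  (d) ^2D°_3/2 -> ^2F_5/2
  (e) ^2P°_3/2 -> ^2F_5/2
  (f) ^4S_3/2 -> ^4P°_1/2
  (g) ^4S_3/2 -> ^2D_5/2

(a) allowed
(b) forbidden (parity, ΔL, ΔJ fail)
(c) forbidden (ΔL, ΔJ fail)
(d) allowed
(e) forbidden (ΔL fails)
(f) allowed
(g) forbidden (parity, ΔS, ΔL fail)
Total allowed: 3 of 7.

3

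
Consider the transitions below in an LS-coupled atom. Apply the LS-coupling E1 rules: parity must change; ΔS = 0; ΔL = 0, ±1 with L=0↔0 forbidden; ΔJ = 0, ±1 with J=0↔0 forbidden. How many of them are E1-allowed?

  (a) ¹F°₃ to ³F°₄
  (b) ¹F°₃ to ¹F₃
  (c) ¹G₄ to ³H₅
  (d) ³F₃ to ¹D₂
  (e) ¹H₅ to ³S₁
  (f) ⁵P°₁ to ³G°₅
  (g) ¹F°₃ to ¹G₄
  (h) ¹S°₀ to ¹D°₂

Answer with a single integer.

2

(a) forbidden (parity, ΔS fail)
(b) allowed
(c) forbidden (parity, ΔS fail)
(d) forbidden (parity, ΔS fail)
(e) forbidden (parity, ΔS, ΔL, ΔJ fail)
(f) forbidden (parity, ΔS, ΔL, ΔJ fail)
(g) allowed
(h) forbidden (parity, ΔL, ΔJ fail)
Total allowed: 2 of 8.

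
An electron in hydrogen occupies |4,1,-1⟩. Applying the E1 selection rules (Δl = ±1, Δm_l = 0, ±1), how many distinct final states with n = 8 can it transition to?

4

E1 requires Δl = ±1, so l_f ∈ {0, 2}; with 0 ≤ l_f ≤ n_f−1 = 7, the allowed l_f values are {0, 2}.
For l_f = 0: m_f ∈ {m_i−1, m_i, m_i+1} ∩ [−0, 0] = {0} → 1 state.
For l_f = 2: m_f ∈ {m_i−1, m_i, m_i+1} ∩ [−2, 2] = {-2, -1, 0} → 3 states.
Total: 4.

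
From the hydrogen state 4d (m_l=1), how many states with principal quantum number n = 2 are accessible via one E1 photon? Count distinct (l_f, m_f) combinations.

2

E1 requires Δl = ±1, so l_f ∈ {1, 3}; with 0 ≤ l_f ≤ n_f−1 = 1, the allowed l_f values are {1}.
For l_f = 1: m_f ∈ {m_i−1, m_i, m_i+1} ∩ [−1, 1] = {0, 1} → 2 states.
Total: 2.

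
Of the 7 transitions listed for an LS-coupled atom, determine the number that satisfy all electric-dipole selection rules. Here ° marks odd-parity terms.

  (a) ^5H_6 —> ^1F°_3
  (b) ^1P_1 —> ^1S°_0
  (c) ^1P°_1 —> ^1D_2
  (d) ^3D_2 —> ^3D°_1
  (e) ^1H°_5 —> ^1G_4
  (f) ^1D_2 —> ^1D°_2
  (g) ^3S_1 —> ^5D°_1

5

(a) forbidden (ΔS, ΔL, ΔJ fail)
(b) allowed
(c) allowed
(d) allowed
(e) allowed
(f) allowed
(g) forbidden (ΔS, ΔL fail)
Total allowed: 5 of 7.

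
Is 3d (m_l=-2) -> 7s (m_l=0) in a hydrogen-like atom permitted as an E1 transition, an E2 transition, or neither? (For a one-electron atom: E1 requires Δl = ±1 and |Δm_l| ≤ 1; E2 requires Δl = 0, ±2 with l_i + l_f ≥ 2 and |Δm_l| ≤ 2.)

E2

Δl = 0 − 2 = -2; l_i + l_f = 2.
Δm_l = +2.
E1 (Δl = ±1, |Δm_l| ≤ 1): not satisfied.
E2 (Δl = 0,±2, l_i+l_f ≥ 2, |Δm_l| ≤ 2): satisfied.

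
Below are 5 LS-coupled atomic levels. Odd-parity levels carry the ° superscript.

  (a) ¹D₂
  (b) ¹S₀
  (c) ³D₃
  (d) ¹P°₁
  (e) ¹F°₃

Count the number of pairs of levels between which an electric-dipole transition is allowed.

(a)–(b): forbidden (parity, ΔL, ΔJ).
(a)–(c): forbidden (parity, ΔS).
(a)–(d): allowed.
(a)–(e): allowed.
(b)–(c): forbidden (parity, ΔS, ΔL, ΔJ).
(b)–(d): allowed.
(b)–(e): forbidden (ΔL, ΔJ).
(c)–(d): forbidden (ΔS, ΔJ).
(c)–(e): forbidden (ΔS).
(d)–(e): forbidden (parity, ΔL, ΔJ).
Allowed pairs: 3 of 10.

3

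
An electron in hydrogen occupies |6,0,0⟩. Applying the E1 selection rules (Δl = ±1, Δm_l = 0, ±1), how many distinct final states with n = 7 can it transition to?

E1 requires Δl = ±1, so l_f ∈ {-1, 1}; with 0 ≤ l_f ≤ n_f−1 = 6, the allowed l_f values are {1}.
For l_f = 1: m_f ∈ {m_i−1, m_i, m_i+1} ∩ [−1, 1] = {-1, 0, 1} → 3 states.
Total: 3.

3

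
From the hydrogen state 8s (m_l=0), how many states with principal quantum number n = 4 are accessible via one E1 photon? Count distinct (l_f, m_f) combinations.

3

E1 requires Δl = ±1, so l_f ∈ {-1, 1}; with 0 ≤ l_f ≤ n_f−1 = 3, the allowed l_f values are {1}.
For l_f = 1: m_f ∈ {m_i−1, m_i, m_i+1} ∩ [−1, 1] = {-1, 0, 1} → 3 states.
Total: 3.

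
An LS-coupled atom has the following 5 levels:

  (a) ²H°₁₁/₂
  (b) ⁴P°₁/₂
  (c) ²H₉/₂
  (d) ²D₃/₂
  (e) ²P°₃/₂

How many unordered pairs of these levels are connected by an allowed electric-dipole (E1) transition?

(a)–(b): forbidden (parity, ΔS, ΔL, ΔJ).
(a)–(c): allowed.
(a)–(d): forbidden (ΔL, ΔJ).
(a)–(e): forbidden (parity, ΔL, ΔJ).
(b)–(c): forbidden (ΔS, ΔL, ΔJ).
(b)–(d): forbidden (ΔS).
(b)–(e): forbidden (parity, ΔS).
(c)–(d): forbidden (parity, ΔL, ΔJ).
(c)–(e): forbidden (ΔL, ΔJ).
(d)–(e): allowed.
Allowed pairs: 2 of 10.

2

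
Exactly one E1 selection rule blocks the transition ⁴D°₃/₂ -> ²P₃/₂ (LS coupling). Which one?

Reading off the term symbols: S 3/2→1/2, L 2→1, J 3/2→3/2, parity odd→even.
Parity must change: odd → even — passes.
ΔS = 0: S: 3/2 → 1/2 — fails.
ΔL = 0, ±1 (not L=0↔0): L: 2 → 1, ΔL = -1 — passes.
ΔJ = 0, ±1 (not J=0↔0): J: 3/2 → 3/2, ΔJ = +0 — passes.

the ΔS = 0 rule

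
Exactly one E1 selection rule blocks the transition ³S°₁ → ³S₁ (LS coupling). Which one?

the L=0 ↔ L=0 exclusion

Parity must change: odd → even — ok.
ΔJ = 0, ±1 (not J=0↔0): J: 1 → 1, ΔJ = +0 — ok.
ΔL = 0, ±1 (not L=0↔0): L: 0 → 0, ΔL = +0 — fails.
ΔS = 0: S: 1 → 1 — ok.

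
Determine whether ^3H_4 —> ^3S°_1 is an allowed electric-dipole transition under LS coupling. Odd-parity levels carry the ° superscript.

Parity must change: even → odd — ✓.
ΔS = 0: S: 1 → 1 — ✓.
ΔL = 0, ±1 (not L=0↔0): L: 5 → 0, ΔL = -5 — ✗.
ΔJ = 0, ±1 (not J=0↔0): J: 4 → 1, ΔJ = -3 — ✗.
Rule(s) violated: ΔL, ΔJ.

forbidden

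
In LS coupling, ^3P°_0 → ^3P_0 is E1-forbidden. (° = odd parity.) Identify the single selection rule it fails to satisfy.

the J=0 ↔ J=0 exclusion

Parity must change: odd → even — satisfied.
ΔS = 0: S: 1 → 1 — satisfied.
ΔL = 0, ±1 (not L=0↔0): L: 1 → 1, ΔL = +0 — satisfied.
ΔJ = 0, ±1 (not J=0↔0): J: 0 → 0, ΔJ = +0 — violated.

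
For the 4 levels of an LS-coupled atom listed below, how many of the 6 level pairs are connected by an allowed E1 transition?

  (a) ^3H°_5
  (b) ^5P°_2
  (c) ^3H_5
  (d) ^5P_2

(a)–(b): forbidden (parity, ΔS, ΔL, ΔJ).
(a)–(c): allowed.
(a)–(d): forbidden (ΔS, ΔL, ΔJ).
(b)–(c): forbidden (ΔS, ΔL, ΔJ).
(b)–(d): allowed.
(c)–(d): forbidden (parity, ΔS, ΔL, ΔJ).
Allowed pairs: 2 of 6.

2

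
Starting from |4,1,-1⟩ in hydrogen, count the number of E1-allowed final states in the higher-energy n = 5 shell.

E1 requires Δl = ±1, so l_f ∈ {0, 2}; with 0 ≤ l_f ≤ n_f−1 = 4, the allowed l_f values are {0, 2}.
For l_f = 0: m_f ∈ {m_i−1, m_i, m_i+1} ∩ [−0, 0] = {0} → 1 state.
For l_f = 2: m_f ∈ {m_i−1, m_i, m_i+1} ∩ [−2, 2] = {-2, -1, 0} → 3 states.
Total: 4.

4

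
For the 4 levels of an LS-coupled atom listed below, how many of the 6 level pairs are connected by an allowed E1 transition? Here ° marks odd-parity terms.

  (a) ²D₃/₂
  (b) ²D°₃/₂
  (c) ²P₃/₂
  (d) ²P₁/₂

3

(a)–(b): allowed.
(a)–(c): forbidden (parity).
(a)–(d): forbidden (parity).
(b)–(c): allowed.
(b)–(d): allowed.
(c)–(d): forbidden (parity).
Allowed pairs: 3 of 6.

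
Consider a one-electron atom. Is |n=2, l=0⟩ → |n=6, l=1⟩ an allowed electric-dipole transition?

l: 0 → 1 (Δl = +1). Δl = ±1 ok.
All E1 selection rules are satisfied.

allowed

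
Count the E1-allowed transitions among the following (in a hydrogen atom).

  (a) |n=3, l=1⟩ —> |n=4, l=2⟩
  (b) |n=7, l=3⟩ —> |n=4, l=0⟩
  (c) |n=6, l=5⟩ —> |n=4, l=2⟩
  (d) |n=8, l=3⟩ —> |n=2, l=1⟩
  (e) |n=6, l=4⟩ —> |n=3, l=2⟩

(a) allowed
(b) forbidden — Δl = -3 (E1 requires Δl = ±1)
(c) forbidden — Δl = -3 (E1 requires Δl = ±1)
(d) forbidden — Δl = -2 (E1 requires Δl = ±1)
(e) forbidden — Δl = -2 (E1 requires Δl = ±1)
Total allowed: 1 of 5.

1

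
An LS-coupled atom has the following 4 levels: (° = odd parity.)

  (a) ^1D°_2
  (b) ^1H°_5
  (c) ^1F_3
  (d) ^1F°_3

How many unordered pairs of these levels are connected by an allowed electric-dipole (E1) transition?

2

(a)–(b): forbidden (parity, ΔL, ΔJ).
(a)–(c): allowed.
(a)–(d): forbidden (parity).
(b)–(c): forbidden (ΔL, ΔJ).
(b)–(d): forbidden (parity, ΔL, ΔJ).
(c)–(d): allowed.
Allowed pairs: 2 of 6.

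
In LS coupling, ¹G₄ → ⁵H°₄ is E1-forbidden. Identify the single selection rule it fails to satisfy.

Initial level: S=0, L=4, J=4, parity even. Final level: S=2, L=5, J=4, parity odd.
ΔS = 0: S: 0 → 2 — fails.
ΔJ = 0, ±1 (not J=0↔0): J: 4 → 4, ΔJ = +0 — passes.
Parity must change: even → odd — passes.
ΔL = 0, ±1 (not L=0↔0): L: 4 → 5, ΔL = +1 — passes.

the ΔS = 0 rule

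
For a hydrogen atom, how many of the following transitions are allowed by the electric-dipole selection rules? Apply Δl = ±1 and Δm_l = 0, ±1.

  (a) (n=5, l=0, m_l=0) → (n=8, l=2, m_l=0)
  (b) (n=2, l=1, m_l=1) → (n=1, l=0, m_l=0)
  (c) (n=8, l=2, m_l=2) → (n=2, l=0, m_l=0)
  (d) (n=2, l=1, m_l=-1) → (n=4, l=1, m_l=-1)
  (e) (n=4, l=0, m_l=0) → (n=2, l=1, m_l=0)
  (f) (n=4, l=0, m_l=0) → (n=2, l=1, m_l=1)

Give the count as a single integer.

(a) forbidden — Δl = +2 (E1 requires Δl = ±1)
(b) allowed
(c) forbidden — Δl = -2 (E1 requires Δl = ±1); Δm_l = -2 (E1 requires Δm_l = 0, ±1)
(d) forbidden — Δl = +0 (E1 requires Δl = ±1)
(e) allowed
(f) allowed
Total allowed: 3 of 6.

3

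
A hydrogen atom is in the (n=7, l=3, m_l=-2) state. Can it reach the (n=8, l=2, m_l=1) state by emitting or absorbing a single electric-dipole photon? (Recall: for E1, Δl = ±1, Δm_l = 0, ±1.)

forbidden

l: 3 → 2 (Δl = -1). Δl = ±1 satisfied.
Δm_l = 1 − (-2) = +3. E1 requires Δm_l = 0, ±1: violated.
The transition is electric-dipole forbidden.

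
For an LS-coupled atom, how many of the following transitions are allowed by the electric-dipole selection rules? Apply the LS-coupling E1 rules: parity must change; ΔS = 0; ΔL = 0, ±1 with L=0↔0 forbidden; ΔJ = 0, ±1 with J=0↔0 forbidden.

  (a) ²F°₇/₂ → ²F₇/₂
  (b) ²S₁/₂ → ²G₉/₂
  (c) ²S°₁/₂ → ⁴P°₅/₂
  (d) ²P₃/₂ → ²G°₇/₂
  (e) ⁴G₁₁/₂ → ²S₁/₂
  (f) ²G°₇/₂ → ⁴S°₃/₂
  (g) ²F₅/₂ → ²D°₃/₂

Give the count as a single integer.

(a) allowed
(b) forbidden (parity, ΔL, ΔJ fail)
(c) forbidden (parity, ΔS, ΔJ fail)
(d) forbidden (ΔL, ΔJ fail)
(e) forbidden (parity, ΔS, ΔL, ΔJ fail)
(f) forbidden (parity, ΔS, ΔL, ΔJ fail)
(g) allowed
Total allowed: 2 of 7.

2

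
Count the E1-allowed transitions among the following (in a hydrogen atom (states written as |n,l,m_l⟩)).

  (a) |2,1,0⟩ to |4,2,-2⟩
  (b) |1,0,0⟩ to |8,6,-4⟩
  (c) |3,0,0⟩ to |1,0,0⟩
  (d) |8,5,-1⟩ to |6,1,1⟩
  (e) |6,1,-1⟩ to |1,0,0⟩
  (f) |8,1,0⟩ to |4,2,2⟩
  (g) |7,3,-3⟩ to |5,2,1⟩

1

(a) forbidden — Δm_l = -2 (E1 requires Δm_l = 0, ±1)
(b) forbidden — Δl = +6 (E1 requires Δl = ±1); Δm_l = -4 (E1 requires Δm_l = 0, ±1)
(c) forbidden — Δl = +0 (E1 requires Δl = ±1)
(d) forbidden — Δl = -4 (E1 requires Δl = ±1); Δm_l = +2 (E1 requires Δm_l = 0, ±1)
(e) allowed
(f) forbidden — Δm_l = +2 (E1 requires Δm_l = 0, ±1)
(g) forbidden — Δm_l = +4 (E1 requires Δm_l = 0, ±1)
Total allowed: 1 of 7.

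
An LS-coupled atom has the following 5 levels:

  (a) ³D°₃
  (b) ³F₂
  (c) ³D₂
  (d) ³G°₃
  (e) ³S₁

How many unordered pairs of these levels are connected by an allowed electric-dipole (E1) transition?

(a)–(b): allowed.
(a)–(c): allowed.
(a)–(d): forbidden (parity, ΔL).
(a)–(e): forbidden (ΔL, ΔJ).
(b)–(c): forbidden (parity).
(b)–(d): allowed.
(b)–(e): forbidden (parity, ΔL).
(c)–(d): forbidden (ΔL).
(c)–(e): forbidden (parity, ΔL).
(d)–(e): forbidden (ΔL, ΔJ).
Allowed pairs: 3 of 10.

3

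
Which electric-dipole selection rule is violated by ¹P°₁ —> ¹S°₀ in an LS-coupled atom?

parity

Initial level: S=0, L=1, J=1, parity odd. Final level: S=0, L=0, J=0, parity odd.
Parity must change: odd → odd — ✗.
ΔS = 0: S: 0 → 0 — ✓.
ΔL = 0, ±1 (not L=0↔0): L: 1 → 0, ΔL = -1 — ✓.
ΔJ = 0, ±1 (not J=0↔0): J: 1 → 0, ΔJ = -1 — ✓.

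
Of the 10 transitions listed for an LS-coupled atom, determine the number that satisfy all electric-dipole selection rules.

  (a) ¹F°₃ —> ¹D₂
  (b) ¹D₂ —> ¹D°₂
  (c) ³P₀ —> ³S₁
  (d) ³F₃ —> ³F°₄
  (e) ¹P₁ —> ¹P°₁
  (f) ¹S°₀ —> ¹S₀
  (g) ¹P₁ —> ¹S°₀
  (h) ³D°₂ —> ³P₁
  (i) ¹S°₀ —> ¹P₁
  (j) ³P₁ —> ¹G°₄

7

(a) allowed
(b) allowed
(c) forbidden (parity fails)
(d) allowed
(e) allowed
(f) forbidden (ΔL, ΔJ fail)
(g) allowed
(h) allowed
(i) allowed
(j) forbidden (ΔS, ΔL, ΔJ fail)
Total allowed: 7 of 10.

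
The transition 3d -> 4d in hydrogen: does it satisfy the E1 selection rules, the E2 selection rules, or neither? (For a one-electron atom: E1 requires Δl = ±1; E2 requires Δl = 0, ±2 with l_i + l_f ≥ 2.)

E2

Δl = 2 − 2 = +0; l_i + l_f = 4.
E1 (Δl = ±1): not satisfied.
E2 (Δl = 0,±2, l_i+l_f ≥ 2): satisfied.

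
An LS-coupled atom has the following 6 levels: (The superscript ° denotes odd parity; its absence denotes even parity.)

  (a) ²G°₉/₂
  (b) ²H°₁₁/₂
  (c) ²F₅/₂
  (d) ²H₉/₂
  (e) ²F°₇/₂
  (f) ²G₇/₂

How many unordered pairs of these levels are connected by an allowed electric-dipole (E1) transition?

5

(a)–(b): forbidden (parity).
(a)–(c): forbidden (ΔJ).
(a)–(d): allowed.
(a)–(e): forbidden (parity).
(a)–(f): allowed.
(b)–(c): forbidden (ΔL, ΔJ).
(b)–(d): allowed.
(b)–(e): forbidden (parity, ΔL, ΔJ).
(b)–(f): forbidden (ΔJ).
(c)–(d): forbidden (parity, ΔL, ΔJ).
(c)–(e): allowed.
(c)–(f): forbidden (parity).
(d)–(e): forbidden (ΔL).
(d)–(f): forbidden (parity).
(e)–(f): allowed.
Allowed pairs: 5 of 15.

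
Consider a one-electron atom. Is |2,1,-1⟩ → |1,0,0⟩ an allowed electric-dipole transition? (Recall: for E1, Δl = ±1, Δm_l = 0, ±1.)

allowed

l: 1 → 0 (Δl = -1). Δl = ±1 ok.
Δm_l = 0 − (-1) = +1. E1 requires Δm_l = 0, ±1: ok.
All E1 selection rules are satisfied.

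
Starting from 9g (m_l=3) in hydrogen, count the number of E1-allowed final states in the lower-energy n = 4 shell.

2

E1 requires Δl = ±1, so l_f ∈ {3, 5}; with 0 ≤ l_f ≤ n_f−1 = 3, the allowed l_f values are {3}.
For l_f = 3: m_f ∈ {m_i−1, m_i, m_i+1} ∩ [−3, 3] = {2, 3} → 2 states.
Total: 2.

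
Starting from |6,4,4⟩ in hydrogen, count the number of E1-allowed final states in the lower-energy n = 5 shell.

E1 requires Δl = ±1, so l_f ∈ {3, 5}; with 0 ≤ l_f ≤ n_f−1 = 4, the allowed l_f values are {3}.
For l_f = 3: m_f ∈ {m_i−1, m_i, m_i+1} ∩ [−3, 3] = {3} → 1 state.
Total: 1.

1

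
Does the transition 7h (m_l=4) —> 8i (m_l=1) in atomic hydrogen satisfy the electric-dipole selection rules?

Δl = 6 − 5 = +1; the E1 rule Δl = ±1 is satisfied.
Δm_l = 1 − (4) = -3. E1 requires Δm_l = 0, ±1: violated.
The transition is electric-dipole forbidden.

forbidden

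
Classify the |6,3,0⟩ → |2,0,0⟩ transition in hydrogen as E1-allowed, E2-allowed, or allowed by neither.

neither

Δl = 0 − 3 = -3; l_i + l_f = 3.
Δm_l = +0.
E1 (Δl = ±1, |Δm_l| ≤ 1): not satisfied.
E2 (Δl = 0,±2, l_i+l_f ≥ 2, |Δm_l| ≤ 2): not satisfied.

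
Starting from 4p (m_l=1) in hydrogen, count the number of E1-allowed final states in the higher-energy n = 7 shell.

4

E1 requires Δl = ±1, so l_f ∈ {0, 2}; with 0 ≤ l_f ≤ n_f−1 = 6, the allowed l_f values are {0, 2}.
For l_f = 0: m_f ∈ {m_i−1, m_i, m_i+1} ∩ [−0, 0] = {0} → 1 state.
For l_f = 2: m_f ∈ {m_i−1, m_i, m_i+1} ∩ [−2, 2] = {0, 1, 2} → 3 states.
Total: 4.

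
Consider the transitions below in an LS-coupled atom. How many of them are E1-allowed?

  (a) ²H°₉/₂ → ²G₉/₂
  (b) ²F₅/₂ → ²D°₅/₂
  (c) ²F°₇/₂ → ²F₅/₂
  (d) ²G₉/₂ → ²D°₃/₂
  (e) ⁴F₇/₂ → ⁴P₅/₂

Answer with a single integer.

(a) allowed
(b) allowed
(c) allowed
(d) forbidden (ΔL, ΔJ fail)
(e) forbidden (parity, ΔL fail)
Total allowed: 3 of 5.

3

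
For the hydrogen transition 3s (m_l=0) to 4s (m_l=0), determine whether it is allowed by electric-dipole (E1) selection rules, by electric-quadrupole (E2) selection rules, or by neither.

Δl = 0 − 0 = +0; l_i + l_f = 0.
Δm_l = +0.
E1 (Δl = ±1, |Δm_l| ≤ 1): not satisfied.
E2 (Δl = 0,±2, l_i+l_f ≥ 2, |Δm_l| ≤ 2): not satisfied.

neither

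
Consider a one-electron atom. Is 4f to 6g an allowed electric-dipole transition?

allowed

l: 3 → 4 (Δl = +1). Δl = ±1 satisfied.
All E1 selection rules are satisfied.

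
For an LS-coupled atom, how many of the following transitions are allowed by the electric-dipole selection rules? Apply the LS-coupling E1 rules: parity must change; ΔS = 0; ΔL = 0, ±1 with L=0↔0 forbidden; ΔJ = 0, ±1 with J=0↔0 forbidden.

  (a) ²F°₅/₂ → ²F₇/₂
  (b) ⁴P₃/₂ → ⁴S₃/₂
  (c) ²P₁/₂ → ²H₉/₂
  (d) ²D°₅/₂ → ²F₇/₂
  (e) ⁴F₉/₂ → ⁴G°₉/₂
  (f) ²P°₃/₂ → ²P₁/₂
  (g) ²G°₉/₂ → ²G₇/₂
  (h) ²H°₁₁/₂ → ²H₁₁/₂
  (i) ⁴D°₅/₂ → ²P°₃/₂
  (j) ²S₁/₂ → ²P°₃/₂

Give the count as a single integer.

(a) allowed
(b) forbidden (parity fails)
(c) forbidden (parity, ΔL, ΔJ fail)
(d) allowed
(e) allowed
(f) allowed
(g) allowed
(h) allowed
(i) forbidden (parity, ΔS fail)
(j) allowed
Total allowed: 7 of 10.

7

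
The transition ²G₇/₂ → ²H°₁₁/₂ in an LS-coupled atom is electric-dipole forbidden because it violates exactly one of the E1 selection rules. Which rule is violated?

Parity must change: even → odd — passes.
ΔS = 0: S: 1/2 → 1/2 — passes.
ΔL = 0, ±1 (not L=0↔0): L: 4 → 5, ΔL = +1 — passes.
ΔJ = 0, ±1 (not J=0↔0): J: 7/2 → 11/2, ΔJ = +2 — fails.

the ΔJ = 0, ±1 rule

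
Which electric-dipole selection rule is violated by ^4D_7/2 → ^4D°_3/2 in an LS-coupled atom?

the ΔJ = 0, ±1 rule

Parity must change: even → odd — ok.
ΔS = 0: S: 3/2 → 3/2 — ok.
ΔL = 0, ±1 (not L=0↔0): L: 2 → 2, ΔL = +0 — ok.
ΔJ = 0, ±1 (not J=0↔0): J: 7/2 → 3/2, ΔJ = -2 — fails.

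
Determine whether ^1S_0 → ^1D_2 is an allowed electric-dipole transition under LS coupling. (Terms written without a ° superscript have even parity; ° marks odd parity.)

Parity must change: even → even — violated.
ΔS = 0: S: 0 → 0 — satisfied.
ΔL = 0, ±1 (not L=0↔0): L: 0 → 2, ΔL = +2 — violated.
ΔJ = 0, ±1 (not J=0↔0): J: 0 → 2, ΔJ = +2 — violated.
Rule(s) violated: parity, ΔL, ΔJ.

forbidden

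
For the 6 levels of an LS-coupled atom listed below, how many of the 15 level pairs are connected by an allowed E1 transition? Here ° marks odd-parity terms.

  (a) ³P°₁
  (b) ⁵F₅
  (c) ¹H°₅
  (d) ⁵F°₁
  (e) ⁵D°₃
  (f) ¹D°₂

(a)–(b): forbidden (ΔS, ΔL, ΔJ).
(a)–(c): forbidden (parity, ΔS, ΔL, ΔJ).
(a)–(d): forbidden (parity, ΔS, ΔL).
(a)–(e): forbidden (parity, ΔS, ΔJ).
(a)–(f): forbidden (parity, ΔS).
(b)–(c): forbidden (ΔS, ΔL).
(b)–(d): forbidden (ΔJ).
(b)–(e): forbidden (ΔJ).
(b)–(f): forbidden (ΔS, ΔJ).
(c)–(d): forbidden (parity, ΔS, ΔL, ΔJ).
(c)–(e): forbidden (parity, ΔS, ΔL, ΔJ).
(c)–(f): forbidden (parity, ΔL, ΔJ).
(d)–(e): forbidden (parity, ΔJ).
(d)–(f): forbidden (parity, ΔS).
(e)–(f): forbidden (parity, ΔS).
Allowed pairs: 0 of 15.

0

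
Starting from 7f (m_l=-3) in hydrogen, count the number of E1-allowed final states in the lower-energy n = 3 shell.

E1 requires Δl = ±1, so l_f ∈ {2, 4}; with 0 ≤ l_f ≤ n_f−1 = 2, the allowed l_f values are {2}.
For l_f = 2: m_f ∈ {m_i−1, m_i, m_i+1} ∩ [−2, 2] = {-2} → 1 state.
Total: 1.

1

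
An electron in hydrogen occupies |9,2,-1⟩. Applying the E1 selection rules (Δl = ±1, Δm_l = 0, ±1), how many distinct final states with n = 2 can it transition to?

E1 requires Δl = ±1, so l_f ∈ {1, 3}; with 0 ≤ l_f ≤ n_f−1 = 1, the allowed l_f values are {1}.
For l_f = 1: m_f ∈ {m_i−1, m_i, m_i+1} ∩ [−1, 1] = {-1, 0} → 2 states.
Total: 2.

2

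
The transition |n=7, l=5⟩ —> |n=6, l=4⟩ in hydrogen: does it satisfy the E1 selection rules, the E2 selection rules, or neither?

Δl = 4 − 5 = -1; l_i + l_f = 9.
E1 (Δl = ±1): satisfied.
E2 (Δl = 0,±2, l_i+l_f ≥ 2): not satisfied.

E1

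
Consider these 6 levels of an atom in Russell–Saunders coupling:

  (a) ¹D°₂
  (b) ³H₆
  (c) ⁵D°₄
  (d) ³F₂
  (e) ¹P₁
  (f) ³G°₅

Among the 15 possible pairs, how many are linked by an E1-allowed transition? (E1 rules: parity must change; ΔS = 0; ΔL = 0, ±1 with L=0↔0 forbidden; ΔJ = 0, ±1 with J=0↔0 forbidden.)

(a)–(b): forbidden (ΔS, ΔL, ΔJ).
(a)–(c): forbidden (parity, ΔS, ΔJ).
(a)–(d): forbidden (ΔS).
(a)–(e): allowed.
(a)–(f): forbidden (parity, ΔS, ΔL, ΔJ).
(b)–(c): forbidden (ΔS, ΔL, ΔJ).
(b)–(d): forbidden (parity, ΔL, ΔJ).
(b)–(e): forbidden (parity, ΔS, ΔL, ΔJ).
(b)–(f): allowed.
(c)–(d): forbidden (ΔS, ΔJ).
(c)–(e): forbidden (ΔS, ΔJ).
(c)–(f): forbidden (parity, ΔS, ΔL).
(d)–(e): forbidden (parity, ΔS, ΔL).
(d)–(f): forbidden (ΔJ).
(e)–(f): forbidden (ΔS, ΔL, ΔJ).
Allowed pairs: 2 of 15.

2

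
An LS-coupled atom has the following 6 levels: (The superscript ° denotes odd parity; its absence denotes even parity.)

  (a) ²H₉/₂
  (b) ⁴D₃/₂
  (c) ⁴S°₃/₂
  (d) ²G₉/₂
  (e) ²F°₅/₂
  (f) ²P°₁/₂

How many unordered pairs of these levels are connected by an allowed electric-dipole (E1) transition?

(a)–(b): forbidden (parity, ΔS, ΔL, ΔJ).
(a)–(c): forbidden (ΔS, ΔL, ΔJ).
(a)–(d): forbidden (parity).
(a)–(e): forbidden (ΔL, ΔJ).
(a)–(f): forbidden (ΔL, ΔJ).
(b)–(c): forbidden (ΔL).
(b)–(d): forbidden (parity, ΔS, ΔL, ΔJ).
(b)–(e): forbidden (ΔS).
(b)–(f): forbidden (ΔS).
(c)–(d): forbidden (ΔS, ΔL, ΔJ).
(c)–(e): forbidden (parity, ΔS, ΔL).
(c)–(f): forbidden (parity, ΔS).
(d)–(e): forbidden (ΔJ).
(d)–(f): forbidden (ΔL, ΔJ).
(e)–(f): forbidden (parity, ΔL, ΔJ).
Allowed pairs: 0 of 15.

0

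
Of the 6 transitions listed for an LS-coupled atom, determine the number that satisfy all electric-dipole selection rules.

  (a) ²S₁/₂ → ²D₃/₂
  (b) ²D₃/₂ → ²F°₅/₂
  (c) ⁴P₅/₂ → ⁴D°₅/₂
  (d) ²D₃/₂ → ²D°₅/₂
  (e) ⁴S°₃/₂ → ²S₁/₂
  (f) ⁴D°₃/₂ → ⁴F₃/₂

4

(a) forbidden (parity, ΔL fail)
(b) allowed
(c) allowed
(d) allowed
(e) forbidden (ΔS, ΔL fail)
(f) allowed
Total allowed: 4 of 6.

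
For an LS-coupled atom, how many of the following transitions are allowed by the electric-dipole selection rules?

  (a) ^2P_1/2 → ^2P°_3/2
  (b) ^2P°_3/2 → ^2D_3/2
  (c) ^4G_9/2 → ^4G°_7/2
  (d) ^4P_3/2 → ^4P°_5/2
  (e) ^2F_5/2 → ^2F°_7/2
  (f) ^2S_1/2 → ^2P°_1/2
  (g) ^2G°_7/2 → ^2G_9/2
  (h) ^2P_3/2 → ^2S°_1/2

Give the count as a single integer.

(a) allowed
(b) allowed
(c) allowed
(d) allowed
(e) allowed
(f) allowed
(g) allowed
(h) allowed
Total allowed: 8 of 8.

8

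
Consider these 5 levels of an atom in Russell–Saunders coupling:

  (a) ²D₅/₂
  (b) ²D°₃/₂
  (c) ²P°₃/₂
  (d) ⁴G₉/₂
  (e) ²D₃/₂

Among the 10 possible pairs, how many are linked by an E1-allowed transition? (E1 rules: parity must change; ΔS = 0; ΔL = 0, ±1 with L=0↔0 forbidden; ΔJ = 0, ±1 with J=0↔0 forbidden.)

4

(a)–(b): allowed.
(a)–(c): allowed.
(a)–(d): forbidden (parity, ΔS, ΔL, ΔJ).
(a)–(e): forbidden (parity).
(b)–(c): forbidden (parity).
(b)–(d): forbidden (ΔS, ΔL, ΔJ).
(b)–(e): allowed.
(c)–(d): forbidden (ΔS, ΔL, ΔJ).
(c)–(e): allowed.
(d)–(e): forbidden (parity, ΔS, ΔL, ΔJ).
Allowed pairs: 4 of 10.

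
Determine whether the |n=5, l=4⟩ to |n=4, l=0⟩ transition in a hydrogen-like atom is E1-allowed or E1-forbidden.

forbidden

Δl = 0 − 4 = -4; the E1 rule Δl = ±1 is violated.
The transition is electric-dipole forbidden.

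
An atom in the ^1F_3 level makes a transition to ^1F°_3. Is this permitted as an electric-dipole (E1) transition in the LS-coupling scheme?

allowed

Reading off the term symbols: S 0→0, L 3→3, J 3→3, parity even→odd.
Parity must change: even → odd — passes.
ΔS = 0: S: 0 → 0 — passes.
ΔL = 0, ±1 (not L=0↔0): L: 3 → 3, ΔL = +0 — passes.
ΔJ = 0, ±1 (not J=0↔0): J: 3 → 3, ΔJ = +0 — passes.
All four E1 rules are satisfied.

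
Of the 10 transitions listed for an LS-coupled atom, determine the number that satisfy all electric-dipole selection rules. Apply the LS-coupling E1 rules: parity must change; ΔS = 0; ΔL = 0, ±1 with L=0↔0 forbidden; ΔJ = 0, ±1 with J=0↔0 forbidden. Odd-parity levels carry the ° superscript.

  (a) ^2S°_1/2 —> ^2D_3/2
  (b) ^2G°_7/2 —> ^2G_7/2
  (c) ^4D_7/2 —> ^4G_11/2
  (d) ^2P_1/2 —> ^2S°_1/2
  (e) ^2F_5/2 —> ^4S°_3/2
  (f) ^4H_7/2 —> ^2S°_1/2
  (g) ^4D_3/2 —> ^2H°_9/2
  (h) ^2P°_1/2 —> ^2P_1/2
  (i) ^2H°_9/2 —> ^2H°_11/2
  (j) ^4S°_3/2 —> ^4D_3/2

3

(a) forbidden (ΔL fails)
(b) allowed
(c) forbidden (parity, ΔL, ΔJ fail)
(d) allowed
(e) forbidden (ΔS, ΔL fail)
(f) forbidden (ΔS, ΔL, ΔJ fail)
(g) forbidden (ΔS, ΔL, ΔJ fail)
(h) allowed
(i) forbidden (parity fails)
(j) forbidden (ΔL fails)
Total allowed: 3 of 10.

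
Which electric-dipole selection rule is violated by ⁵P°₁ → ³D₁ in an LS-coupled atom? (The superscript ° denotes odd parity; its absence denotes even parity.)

the ΔS = 0 rule

Parity must change: odd → even — satisfied.
ΔS = 0: S: 2 → 1 — violated.
ΔL = 0, ±1 (not L=0↔0): L: 1 → 2, ΔL = +1 — satisfied.
ΔJ = 0, ±1 (not J=0↔0): J: 1 → 1, ΔJ = +0 — satisfied.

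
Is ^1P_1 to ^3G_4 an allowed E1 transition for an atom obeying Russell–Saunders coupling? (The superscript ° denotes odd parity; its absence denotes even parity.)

ΔJ = 0, ±1 (not J=0↔0): J: 1 → 4, ΔJ = +3 — ✗.
ΔS = 0: S: 0 → 1 — ✗.
Parity must change: even → even — ✗.
ΔL = 0, ±1 (not L=0↔0): L: 1 → 4, ΔL = +3 — ✗.
Rule(s) violated: parity, ΔS, ΔL, ΔJ.

forbidden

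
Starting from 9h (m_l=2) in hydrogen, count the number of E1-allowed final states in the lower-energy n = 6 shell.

3

E1 requires Δl = ±1, so l_f ∈ {4, 6}; with 0 ≤ l_f ≤ n_f−1 = 5, the allowed l_f values are {4}.
For l_f = 4: m_f ∈ {m_i−1, m_i, m_i+1} ∩ [−4, 4] = {1, 2, 3} → 3 states.
Total: 3.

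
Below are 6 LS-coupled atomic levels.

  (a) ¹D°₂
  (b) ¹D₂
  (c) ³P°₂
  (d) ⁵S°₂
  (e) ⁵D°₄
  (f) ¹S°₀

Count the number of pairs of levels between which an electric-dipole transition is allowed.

(a)–(b): allowed.
(a)–(c): forbidden (parity, ΔS).
(a)–(d): forbidden (parity, ΔS, ΔL).
(a)–(e): forbidden (parity, ΔS, ΔJ).
(a)–(f): forbidden (parity, ΔL, ΔJ).
(b)–(c): forbidden (ΔS).
(b)–(d): forbidden (ΔS, ΔL).
(b)–(e): forbidden (ΔS, ΔJ).
(b)–(f): forbidden (ΔL, ΔJ).
(c)–(d): forbidden (parity, ΔS).
(c)–(e): forbidden (parity, ΔS, ΔJ).
(c)–(f): forbidden (parity, ΔS, ΔJ).
(d)–(e): forbidden (parity, ΔL, ΔJ).
(d)–(f): forbidden (parity, ΔS, ΔL, ΔJ).
(e)–(f): forbidden (parity, ΔS, ΔL, ΔJ).
Allowed pairs: 1 of 15.

1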